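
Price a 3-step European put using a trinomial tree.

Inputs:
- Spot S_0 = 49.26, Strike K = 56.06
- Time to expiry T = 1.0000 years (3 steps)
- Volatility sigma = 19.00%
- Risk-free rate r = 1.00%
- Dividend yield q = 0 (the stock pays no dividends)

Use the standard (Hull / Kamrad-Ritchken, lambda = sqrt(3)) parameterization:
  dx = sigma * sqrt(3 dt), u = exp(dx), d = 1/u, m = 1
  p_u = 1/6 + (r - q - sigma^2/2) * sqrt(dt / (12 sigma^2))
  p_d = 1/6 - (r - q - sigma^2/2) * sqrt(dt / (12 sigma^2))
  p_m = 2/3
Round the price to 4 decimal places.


dt = T/N = 0.333333; dx = sigma*sqrt(3*dt) = 0.190000
u = exp(dx) = 1.209250; d = 1/u = 0.826959
p_u = 0.159605, p_m = 0.666667, p_d = 0.173728
Discount per step: exp(-r*dt) = 0.996672
Stock lattice S(k, j) with j the centered position index:
  k=0: S(0,+0) = 49.2600
  k=1: S(1,-1) = 40.7360; S(1,+0) = 49.2600; S(1,+1) = 59.5676
  k=2: S(2,-2) = 33.6870; S(2,-1) = 40.7360; S(2,+0) = 49.2600; S(2,+1) = 59.5676; S(2,+2) = 72.0321
  k=3: S(3,-3) = 27.8578; S(3,-2) = 33.6870; S(3,-1) = 40.7360; S(3,+0) = 49.2600; S(3,+1) = 59.5676; S(3,+2) = 72.0321; S(3,+3) = 87.1048
Terminal payoffs V(N, j) = max(K - S_T, 0):
  V(3,-3) = 28.202217; V(3,-2) = 22.372987; V(3,-1) = 15.323993; V(3,+0) = 6.800000; V(3,+1) = 0.000000; V(3,+2) = 0.000000; V(3,+3) = 0.000000
Backward induction: V(k, j) = exp(-r*dt) * [p_u * V(k+1, j+1) + p_m * V(k+1, j) + p_d * V(k+1, j-1)]
  V(2,-2) = exp(-r*dt) * [p_u*15.323993 + p_m*22.372987 + p_d*28.202217] = 22.186553
  V(2,-1) = exp(-r*dt) * [p_u*6.800000 + p_m*15.323993 + p_d*22.372987] = 15.137584
  V(2,+0) = exp(-r*dt) * [p_u*0.000000 + p_m*6.800000 + p_d*15.323993] = 7.171596
  V(2,+1) = exp(-r*dt) * [p_u*0.000000 + p_m*0.000000 + p_d*6.800000] = 1.177420
  V(2,+2) = exp(-r*dt) * [p_u*0.000000 + p_m*0.000000 + p_d*0.000000] = 0.000000
  V(1,-1) = exp(-r*dt) * [p_u*7.171596 + p_m*15.137584 + p_d*22.186553] = 15.040555
  V(1,+0) = exp(-r*dt) * [p_u*1.177420 + p_m*7.171596 + p_d*15.137584] = 7.573522
  V(1,+1) = exp(-r*dt) * [p_u*0.000000 + p_m*1.177420 + p_d*7.171596] = 2.024096
  V(0,+0) = exp(-r*dt) * [p_u*2.024096 + p_m*7.573522 + p_d*15.040555] = 7.958465

Answer: Price = V(0,0) = 7.9585


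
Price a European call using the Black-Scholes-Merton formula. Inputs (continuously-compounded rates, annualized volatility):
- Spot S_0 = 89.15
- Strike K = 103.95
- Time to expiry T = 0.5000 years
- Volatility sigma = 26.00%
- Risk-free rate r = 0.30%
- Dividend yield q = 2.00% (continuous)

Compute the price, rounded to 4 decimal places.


d1 = (ln(S/K) + (r - q + 0.5*sigma^2) * T) / (sigma * sqrt(T)) = -0.78972769
d2 = d1 - sigma * sqrt(T) = -0.97357546
exp(-rT) = 0.99850112; exp(-qT) = 0.99004983
C = S_0 * exp(-qT) * N(d1) - K * exp(-rT) * N(d2)
N(d1) = 0.21484341; N(d2) = 0.16513369
C = 89.1500 * 0.99004983 * 0.21484341 - 103.9500 * 0.99850112 * 0.16513369 = 1.8228

Answer: Price = 1.8228


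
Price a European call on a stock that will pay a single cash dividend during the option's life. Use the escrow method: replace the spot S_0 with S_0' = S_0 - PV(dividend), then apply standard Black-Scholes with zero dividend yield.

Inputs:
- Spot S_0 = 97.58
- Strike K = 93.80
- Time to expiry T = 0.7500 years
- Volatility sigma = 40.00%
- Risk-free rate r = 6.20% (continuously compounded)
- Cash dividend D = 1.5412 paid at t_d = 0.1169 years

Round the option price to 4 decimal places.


PV(D) = D * exp(-r * t_d) = 1.5412 * 0.99277840 = 1.53007007
S_0' = S_0 - PV(D) = 97.5800 - 1.53007007 = 96.04992993
d1 = (ln(S_0'/K) + (r + sigma^2/2)*T) / (sigma*sqrt(T)) = 0.37586456
d2 = d1 - sigma*sqrt(T) = 0.02945440
exp(-rT) = 0.95456456
N(d1) = 0.64649121; N(d2) = 0.51174891
C = S_0' * N(d1) - K * exp(-rT) * N(d2) = 96.04992993 * 0.64649121 - 93.8000 * 0.95456456 * 0.51174891 = 16.2744

Answer: Price = 16.2744


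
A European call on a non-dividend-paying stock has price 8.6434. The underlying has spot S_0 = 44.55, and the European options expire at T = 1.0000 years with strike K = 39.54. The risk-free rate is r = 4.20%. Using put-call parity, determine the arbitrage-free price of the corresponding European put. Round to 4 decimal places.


Put-call parity: C - P = S_0 * exp(-qT) - K * exp(-rT).
S_0 * exp(-qT) = 44.5500 * 1.00000000 = 44.55000000
K * exp(-rT) = 39.5400 * 0.95886978 = 37.91371112
P = C - S*exp(-qT) + K*exp(-rT)
P = 8.6434 - 44.55000000 + 37.91371112 = 2.0071

Answer: Put price = 2.0071


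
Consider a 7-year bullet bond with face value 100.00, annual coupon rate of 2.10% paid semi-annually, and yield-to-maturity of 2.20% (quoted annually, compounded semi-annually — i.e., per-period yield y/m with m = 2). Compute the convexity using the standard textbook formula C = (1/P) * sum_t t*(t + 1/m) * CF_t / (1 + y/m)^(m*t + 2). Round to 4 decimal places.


Coupon per period c = face * coupon_rate / m = 1.050000
Periods per year m = 2; per-period yield y/m = 0.011000
Number of cashflows N = 14
Cashflows (t years, CF_t, discount factor 1/(1+y/m)^(m*t), PV):
  t = 0.5000: CF_t = 1.050000, DF = 0.989120, PV = 1.038576
  t = 1.0000: CF_t = 1.050000, DF = 0.978358, PV = 1.027276
  t = 1.5000: CF_t = 1.050000, DF = 0.967713, PV = 1.016099
  t = 2.0000: CF_t = 1.050000, DF = 0.957184, PV = 1.005043
  t = 2.5000: CF_t = 1.050000, DF = 0.946769, PV = 0.994108
  t = 3.0000: CF_t = 1.050000, DF = 0.936468, PV = 0.983292
  t = 3.5000: CF_t = 1.050000, DF = 0.926279, PV = 0.972593
  t = 4.0000: CF_t = 1.050000, DF = 0.916201, PV = 0.962011
  t = 4.5000: CF_t = 1.050000, DF = 0.906232, PV = 0.951544
  t = 5.0000: CF_t = 1.050000, DF = 0.896372, PV = 0.941191
  t = 5.5000: CF_t = 1.050000, DF = 0.886620, PV = 0.930950
  t = 6.0000: CF_t = 1.050000, DF = 0.876973, PV = 0.920821
  t = 6.5000: CF_t = 1.050000, DF = 0.867431, PV = 0.910803
  t = 7.0000: CF_t = 101.050000, DF = 0.857993, PV = 86.700208
Price P = sum_t PV_t = 99.354514
Convexity numerator sum_t t*(t + 1/m) * CF_t / (1+y/m)^(m*t + 2):
  t = 0.5000: term = 0.508049
  t = 1.0000: term = 1.507565
  t = 1.5000: term = 2.982324
  t = 2.0000: term = 4.916458
  t = 2.5000: term = 7.294449
  t = 3.0000: term = 10.101116
  t = 3.5000: term = 13.321617
  t = 4.0000: term = 16.941437
  t = 4.5000: term = 20.946386
  t = 5.0000: term = 25.322590
  t = 5.5000: term = 30.056487
  t = 6.0000: term = 35.134820
  t = 6.5000: term = 40.544632
  t = 7.0000: term = 4453.250566
Convexity = (1/P) * sum = 4662.828495 / 99.354514 = 46.931219

Answer: Convexity = 46.9312


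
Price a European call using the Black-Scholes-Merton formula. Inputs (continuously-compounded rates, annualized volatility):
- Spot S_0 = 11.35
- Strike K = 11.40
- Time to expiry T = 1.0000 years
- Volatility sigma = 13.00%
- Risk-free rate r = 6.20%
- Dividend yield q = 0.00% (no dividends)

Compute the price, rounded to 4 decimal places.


Answer: Price = 0.9446

Derivation:
d1 = (ln(S/K) + (r - q + 0.5*sigma^2) * T) / (sigma * sqrt(T)) = 0.50811068
d2 = d1 - sigma * sqrt(T) = 0.37811068
exp(-rT) = 0.93988289; exp(-qT) = 1.00000000
C = S_0 * exp(-qT) * N(d1) - K * exp(-rT) * N(d2)
N(d1) = 0.69431214; N(d2) = 0.64732581
C = 11.3500 * 1.00000000 * 0.69431214 - 11.4000 * 0.93988289 * 0.64732581 = 0.9446


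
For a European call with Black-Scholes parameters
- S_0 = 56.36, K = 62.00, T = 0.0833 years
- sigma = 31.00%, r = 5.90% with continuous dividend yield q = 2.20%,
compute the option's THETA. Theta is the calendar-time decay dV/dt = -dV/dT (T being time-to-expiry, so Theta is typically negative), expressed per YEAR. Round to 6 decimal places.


d1 = -0.9867962369; d2 = -1.0762676290
phi(d1) = 0.2451654624; exp(-qT) = 0.9981690782; exp(-rT) = 0.9950973574
Theta = -S*exp(-qT)*phi(d1)*sigma/(2*sqrt(T)) - r*K*exp(-rT)*N(d2) + q*S*exp(-qT)*N(d1)
N(d1) = 0.1618712699; N(d2) = 0.1409037908; sqrt(T) = 0.2886173938
Term 1 = -56.3600 * 0.9981690782 * 0.2451654624 * 0.3100 / (2 * 0.2886173938) = -7.4070211187
Term 2 = -0.0590 * 62.0000 * 0.9950973574 * 0.1409037908 = -0.5128991170
Term 3 = 0.0220 * 56.3600 * 0.9981690782 * 0.1618712699 = 0.2003399454
Theta = -7.4070211187 + (-0.5128991170) + (0.2003399454) = -7.719580

Answer: Theta = -7.719580


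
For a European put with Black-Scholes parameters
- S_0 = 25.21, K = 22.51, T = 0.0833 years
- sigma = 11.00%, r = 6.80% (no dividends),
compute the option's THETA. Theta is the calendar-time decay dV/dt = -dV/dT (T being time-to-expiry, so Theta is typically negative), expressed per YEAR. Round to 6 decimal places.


d1 = 3.7624347178; d2 = 3.7306868044
phi(d1) = 0.0003365055; exp(-qT) = 1.0000000000; exp(-rT) = 0.9943516125
Theta = -S*exp(-qT)*phi(d1)*sigma/(2*sqrt(T)) + r*K*exp(-rT)*N(-d2) - q*S*exp(-qT)*N(-d1)
N(-d1) = 0.0000841336; N(-d2) = 0.0000954792; sqrt(T) = 0.2886173938
Term 1 = -25.2100 * 1.0000000000 * 0.0003365055 * 0.1100 / (2 * 0.2886173938) = -0.0016166098
Term 2 = 0.0680 * 22.5100 * 0.9943516125 * 0.0000954792 = 0.0001453226
Term 3 = 0 (no dividend yield, q = 0)
Theta = -0.0016166098 + (0.0001453226) + (0.0000000000) = -0.001471

Answer: Theta = -0.001471


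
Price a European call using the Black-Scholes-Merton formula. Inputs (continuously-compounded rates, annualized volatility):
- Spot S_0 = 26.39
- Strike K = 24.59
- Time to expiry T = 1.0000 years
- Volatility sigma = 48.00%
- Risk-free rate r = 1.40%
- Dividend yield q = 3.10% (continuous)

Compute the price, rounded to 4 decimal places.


Answer: Price = 5.4229

Derivation:
d1 = (ln(S/K) + (r - q + 0.5*sigma^2) * T) / (sigma * sqrt(T)) = 0.35176103
d2 = d1 - sigma * sqrt(T) = -0.12823897
exp(-rT) = 0.98609754; exp(-qT) = 0.96947557
C = S_0 * exp(-qT) * N(d1) - K * exp(-rT) * N(d2)
N(d1) = 0.63749126; N(d2) = 0.44897993
C = 26.3900 * 0.96947557 * 0.63749126 - 24.5900 * 0.98609754 * 0.44897993 = 5.4229


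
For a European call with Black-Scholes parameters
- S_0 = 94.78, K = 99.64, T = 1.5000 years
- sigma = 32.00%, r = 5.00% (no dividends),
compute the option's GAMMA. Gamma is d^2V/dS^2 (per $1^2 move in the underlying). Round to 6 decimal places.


Answer: Gamma = 0.010384

Derivation:
d1 = 0.2597345183; d2 = -0.1321838406
phi(d1) = 0.3857099784; exp(-qT) = 1.0000000000; exp(-rT) = 0.9277434863
Gamma = exp(-qT) * phi(d1) / (S * sigma * sqrt(T)) = 1.0000000000 * 0.3857099784 / (94.7800 * 0.3200 * 1.2247448714) = 0.010384


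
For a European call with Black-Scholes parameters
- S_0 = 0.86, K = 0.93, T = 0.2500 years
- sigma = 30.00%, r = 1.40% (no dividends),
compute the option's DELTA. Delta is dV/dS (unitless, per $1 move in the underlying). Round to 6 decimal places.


d1 = -0.4233479793; d2 = -0.5733479793
phi(d1) = 0.3647473747; exp(-qT) = 1.0000000000; exp(-rT) = 0.9965061179
N(d1) = 0.3360206966
Delta = exp(-qT) * N(d1) = 1.0000000000 * 0.3360206966 = 0.336021

Answer: Delta = 0.336021


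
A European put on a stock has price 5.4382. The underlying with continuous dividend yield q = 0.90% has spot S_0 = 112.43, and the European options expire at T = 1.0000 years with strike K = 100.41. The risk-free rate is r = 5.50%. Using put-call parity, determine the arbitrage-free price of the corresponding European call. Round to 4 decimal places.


Answer: Call price = 21.8243

Derivation:
Put-call parity: C - P = S_0 * exp(-qT) - K * exp(-rT).
S_0 * exp(-qT) = 112.4300 * 0.99104038 = 111.42266979
K * exp(-rT) = 100.4100 * 0.94648515 = 95.03657371
C = P + S*exp(-qT) - K*exp(-rT)
C = 5.4382 + 111.42266979 - 95.03657371 = 21.8243


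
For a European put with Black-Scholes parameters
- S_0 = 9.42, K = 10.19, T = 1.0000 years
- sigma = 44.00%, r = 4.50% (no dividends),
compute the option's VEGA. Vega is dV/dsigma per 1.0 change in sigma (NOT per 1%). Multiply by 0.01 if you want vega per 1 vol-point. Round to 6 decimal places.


d1 = 0.1437005485; d2 = -0.2962994515
phi(d1) = 0.3948444232; exp(-qT) = 1.0000000000; exp(-rT) = 0.9559974818
Vega = S * exp(-qT) * phi(d1) * sqrt(T) = 9.4200 * 1.0000000000 * 0.3948444232 * 1.0000000000 = 3.719434

Answer: Vega = 3.719434


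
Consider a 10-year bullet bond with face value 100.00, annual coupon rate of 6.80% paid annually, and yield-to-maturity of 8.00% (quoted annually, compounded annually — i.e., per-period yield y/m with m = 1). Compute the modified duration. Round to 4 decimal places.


Answer: Modified duration = 6.9027

Derivation:
Coupon per period c = face * coupon_rate / m = 6.800000
Periods per year m = 1; per-period yield y/m = 0.080000
Number of cashflows N = 10
Cashflows (t years, CF_t, discount factor 1/(1+y/m)^(m*t), PV):
  t = 1.0000: CF_t = 6.800000, DF = 0.925926, PV = 6.296296
  t = 2.0000: CF_t = 6.800000, DF = 0.857339, PV = 5.829904
  t = 3.0000: CF_t = 6.800000, DF = 0.793832, PV = 5.398059
  t = 4.0000: CF_t = 6.800000, DF = 0.735030, PV = 4.998203
  t = 5.0000: CF_t = 6.800000, DF = 0.680583, PV = 4.627966
  t = 6.0000: CF_t = 6.800000, DF = 0.630170, PV = 4.285153
  t = 7.0000: CF_t = 6.800000, DF = 0.583490, PV = 3.967735
  t = 8.0000: CF_t = 6.800000, DF = 0.540269, PV = 3.673828
  t = 9.0000: CF_t = 6.800000, DF = 0.500249, PV = 3.401693
  t = 10.0000: CF_t = 106.800000, DF = 0.463193, PV = 49.469065
Price P = sum_t PV_t = 91.947902
First compute Macaulay numerator sum_t t * PV_t:
  t * PV_t at t = 1.0000: 6.296296
  t * PV_t at t = 2.0000: 11.659808
  t * PV_t at t = 3.0000: 16.194178
  t * PV_t at t = 4.0000: 19.992812
  t * PV_t at t = 5.0000: 23.139829
  t * PV_t at t = 6.0000: 25.710921
  t * PV_t at t = 7.0000: 27.774143
  t * PV_t at t = 8.0000: 29.390627
  t * PV_t at t = 9.0000: 30.615237
  t * PV_t at t = 10.0000: 494.690645
Macaulay duration D = 685.464496 / 91.947902 = 7.454923
Modified duration = D / (1 + y/m) = 7.454923 / (1 + 0.080000) = 6.902706


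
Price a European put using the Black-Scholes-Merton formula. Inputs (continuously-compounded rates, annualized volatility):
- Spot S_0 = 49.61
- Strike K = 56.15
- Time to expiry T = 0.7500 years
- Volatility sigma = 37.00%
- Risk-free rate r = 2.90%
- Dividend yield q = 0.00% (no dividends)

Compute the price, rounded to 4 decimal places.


Answer: Price = 9.6517

Derivation:
d1 = (ln(S/K) + (r - q + 0.5*sigma^2) * T) / (sigma * sqrt(T)) = -0.15837110
d2 = d1 - sigma * sqrt(T) = -0.47880049
exp(-rT) = 0.97848483; exp(-qT) = 1.00000000
P = K * exp(-rT) * N(-d2) - S_0 * exp(-qT) * N(-d1)
N(-d1) = 0.56291781; N(-d2) = 0.68395972
P = 56.1500 * 0.97848483 * 0.68395972 - 49.6100 * 1.00000000 * 0.56291781 = 9.6517


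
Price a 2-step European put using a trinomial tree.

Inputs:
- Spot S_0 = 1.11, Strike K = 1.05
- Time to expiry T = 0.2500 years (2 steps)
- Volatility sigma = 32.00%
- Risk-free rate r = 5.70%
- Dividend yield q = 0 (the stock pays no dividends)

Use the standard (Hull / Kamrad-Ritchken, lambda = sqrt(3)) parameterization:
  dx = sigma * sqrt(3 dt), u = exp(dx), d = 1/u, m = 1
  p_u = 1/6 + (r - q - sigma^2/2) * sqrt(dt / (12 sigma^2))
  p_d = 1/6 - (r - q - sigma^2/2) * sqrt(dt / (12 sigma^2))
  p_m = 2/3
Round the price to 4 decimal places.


dt = T/N = 0.125000; dx = sigma*sqrt(3*dt) = 0.195959
u = exp(dx) = 1.216477; d = 1/u = 0.822046
p_u = 0.168517, p_m = 0.666667, p_d = 0.164817
Discount per step: exp(-r*dt) = 0.992900
Stock lattice S(k, j) with j the centered position index:
  k=0: S(0,+0) = 1.1100
  k=1: S(1,-1) = 0.9125; S(1,+0) = 1.1100; S(1,+1) = 1.3503
  k=2: S(2,-2) = 0.7501; S(2,-1) = 0.9125; S(2,+0) = 1.1100; S(2,+1) = 1.3503; S(2,+2) = 1.6426
Terminal payoffs V(N, j) = max(K - S_T, 0):
  V(2,-2) = 0.299907; V(2,-1) = 0.137529; V(2,+0) = 0.000000; V(2,+1) = 0.000000; V(2,+2) = 0.000000
Backward induction: V(k, j) = exp(-r*dt) * [p_u * V(k+1, j+1) + p_m * V(k+1, j) + p_d * V(k+1, j-1)]
  V(1,-1) = exp(-r*dt) * [p_u*0.000000 + p_m*0.137529 + p_d*0.299907] = 0.140114
  V(1,+0) = exp(-r*dt) * [p_u*0.000000 + p_m*0.000000 + p_d*0.137529] = 0.022506
  V(1,+1) = exp(-r*dt) * [p_u*0.000000 + p_m*0.000000 + p_d*0.000000] = 0.000000
  V(0,+0) = exp(-r*dt) * [p_u*0.000000 + p_m*0.022506 + p_d*0.140114] = 0.037827

Answer: Price = V(0,0) = 0.0378


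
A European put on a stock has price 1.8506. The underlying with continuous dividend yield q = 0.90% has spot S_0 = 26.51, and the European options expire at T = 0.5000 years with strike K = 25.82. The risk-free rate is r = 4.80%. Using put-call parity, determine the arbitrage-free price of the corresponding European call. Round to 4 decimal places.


Answer: Call price = 3.0339

Derivation:
Put-call parity: C - P = S_0 * exp(-qT) - K * exp(-rT).
S_0 * exp(-qT) = 26.5100 * 0.99551011 = 26.39097301
K * exp(-rT) = 25.8200 * 0.97628571 = 25.20769703
C = P + S*exp(-qT) - K*exp(-rT)
C = 1.8506 + 26.39097301 - 25.20769703 = 3.0339


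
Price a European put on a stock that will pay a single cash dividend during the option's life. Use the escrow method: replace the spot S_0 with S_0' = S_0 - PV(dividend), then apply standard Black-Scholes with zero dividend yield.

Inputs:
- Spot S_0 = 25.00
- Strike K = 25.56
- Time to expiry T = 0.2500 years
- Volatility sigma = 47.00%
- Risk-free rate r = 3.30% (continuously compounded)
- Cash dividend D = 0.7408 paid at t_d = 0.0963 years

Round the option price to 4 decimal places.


Answer: Price = 2.9046

Derivation:
PV(D) = D * exp(-r * t_d) = 0.7408 * 0.99682714 = 0.73844955
S_0' = S_0 - PV(D) = 25.0000 - 0.73844955 = 24.26155045
d1 = (ln(S_0'/K) + (r + sigma^2/2)*T) / (sigma*sqrt(T)) = -0.06924816
d2 = d1 - sigma*sqrt(T) = -0.30424816
exp(-rT) = 0.99178394
N(-d1) = 0.52760396; N(-d2) = 0.61953058
P = K * exp(-rT) * N(-d2) - S_0' * N(-d1) = 25.5600 * 0.99178394 * 0.61953058 - 24.26155045 * 0.52760396 = 2.9046


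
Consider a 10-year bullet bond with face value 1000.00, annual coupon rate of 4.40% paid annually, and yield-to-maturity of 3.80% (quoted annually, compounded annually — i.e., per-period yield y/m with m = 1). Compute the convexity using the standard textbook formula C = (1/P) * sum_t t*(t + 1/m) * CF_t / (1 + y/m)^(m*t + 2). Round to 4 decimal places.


Answer: Convexity = 79.8847

Derivation:
Coupon per period c = face * coupon_rate / m = 44.000000
Periods per year m = 1; per-period yield y/m = 0.038000
Number of cashflows N = 10
Cashflows (t years, CF_t, discount factor 1/(1+y/m)^(m*t), PV):
  t = 1.0000: CF_t = 44.000000, DF = 0.963391, PV = 42.389210
  t = 2.0000: CF_t = 44.000000, DF = 0.928122, PV = 40.837389
  t = 3.0000: CF_t = 44.000000, DF = 0.894145, PV = 39.342379
  t = 4.0000: CF_t = 44.000000, DF = 0.861411, PV = 37.902099
  t = 5.0000: CF_t = 44.000000, DF = 0.829876, PV = 36.514546
  t = 6.0000: CF_t = 44.000000, DF = 0.799495, PV = 35.177790
  t = 7.0000: CF_t = 44.000000, DF = 0.770227, PV = 33.889971
  t = 8.0000: CF_t = 44.000000, DF = 0.742030, PV = 32.649298
  t = 9.0000: CF_t = 44.000000, DF = 0.714865, PV = 31.454044
  t = 10.0000: CF_t = 1044.000000, DF = 0.688694, PV = 718.996810
Price P = sum_t PV_t = 1049.153538
Convexity numerator sum_t t*(t + 1/m) * CF_t / (1+y/m)^(m*t + 2):
  t = 1.0000: term = 78.684758
  t = 2.0000: term = 227.412594
  t = 3.0000: term = 438.174556
  t = 4.0000: term = 703.555806
  t = 5.0000: term = 1016.699141
  t = 6.0000: term = 1371.270518
  t = 7.0000: term = 1761.426484
  t = 8.0000: term = 2181.783423
  t = 9.0000: term = 2627.388516
  t = 10.0000: term = 73404.881461
Convexity = (1/P) * sum = 83811.277256 / 1049.153538 = 79.884663


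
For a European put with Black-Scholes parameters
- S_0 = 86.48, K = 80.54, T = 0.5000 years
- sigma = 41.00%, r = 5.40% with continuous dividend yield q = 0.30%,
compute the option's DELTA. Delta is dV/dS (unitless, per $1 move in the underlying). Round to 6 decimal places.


d1 = 0.4783636631; d2 = 0.1884498828
phi(d1) = 0.3558114119; exp(-qT) = 0.9985011244; exp(-rT) = 0.9733612415
N(-d1) = 0.3161956958
Delta = -exp(-qT) * N(-d1) = -0.9985011244 * 0.3161956958 = -0.315722

Answer: Delta = -0.315722


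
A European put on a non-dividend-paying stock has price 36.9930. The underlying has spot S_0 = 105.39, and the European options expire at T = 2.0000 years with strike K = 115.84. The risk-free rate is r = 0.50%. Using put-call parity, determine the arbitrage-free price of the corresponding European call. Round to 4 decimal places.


Answer: Call price = 27.6956

Derivation:
Put-call parity: C - P = S_0 * exp(-qT) - K * exp(-rT).
S_0 * exp(-qT) = 105.3900 * 1.00000000 = 105.39000000
K * exp(-rT) = 115.8400 * 0.99004983 = 114.68737274
C = P + S*exp(-qT) - K*exp(-rT)
C = 36.9930 + 105.39000000 - 114.68737274 = 27.6956


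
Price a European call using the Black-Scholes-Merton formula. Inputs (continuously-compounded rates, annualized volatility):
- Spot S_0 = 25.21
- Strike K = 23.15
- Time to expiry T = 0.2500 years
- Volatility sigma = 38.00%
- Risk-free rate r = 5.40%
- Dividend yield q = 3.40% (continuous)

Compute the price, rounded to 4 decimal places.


Answer: Price = 3.0884

Derivation:
d1 = (ln(S/K) + (r - q + 0.5*sigma^2) * T) / (sigma * sqrt(T)) = 0.56997874
d2 = d1 - sigma * sqrt(T) = 0.37997874
exp(-rT) = 0.98659072; exp(-qT) = 0.99153602
C = S_0 * exp(-qT) * N(d1) - K * exp(-rT) * N(d2)
N(d1) = 0.71565394; N(d2) = 0.64801940
C = 25.2100 * 0.99153602 * 0.71565394 - 23.1500 * 0.98659072 * 0.64801940 = 3.0884


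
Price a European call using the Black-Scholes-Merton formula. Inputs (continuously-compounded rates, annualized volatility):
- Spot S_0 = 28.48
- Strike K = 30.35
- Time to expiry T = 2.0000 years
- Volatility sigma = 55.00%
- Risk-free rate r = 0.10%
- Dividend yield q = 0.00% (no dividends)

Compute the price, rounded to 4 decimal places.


d1 = (ln(S/K) + (r - q + 0.5*sigma^2) * T) / (sigma * sqrt(T)) = 0.30971993
d2 = d1 - sigma * sqrt(T) = -0.46809753
exp(-rT) = 0.99800200; exp(-qT) = 1.00000000
C = S_0 * exp(-qT) * N(d1) - K * exp(-rT) * N(d2)
N(d1) = 0.62161303; N(d2) = 0.31985742
C = 28.4800 * 1.00000000 * 0.62161303 - 30.3500 * 0.99800200 * 0.31985742 = 8.0153

Answer: Price = 8.0153


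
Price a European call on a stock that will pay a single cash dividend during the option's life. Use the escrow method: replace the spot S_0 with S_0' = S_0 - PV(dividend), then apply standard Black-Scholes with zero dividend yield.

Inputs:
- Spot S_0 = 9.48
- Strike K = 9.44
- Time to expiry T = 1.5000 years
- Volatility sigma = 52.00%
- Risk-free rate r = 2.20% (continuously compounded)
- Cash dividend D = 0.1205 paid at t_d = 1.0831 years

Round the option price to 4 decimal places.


PV(D) = D * exp(-r * t_d) = 0.1205 * 0.97645345 = 0.11766264
S_0' = S_0 - PV(D) = 9.4800 - 0.11766264 = 9.36233736
d1 = (ln(S_0'/K) + (r + sigma^2/2)*T) / (sigma*sqrt(T)) = 0.35727849
d2 = d1 - sigma*sqrt(T) = -0.27958885
exp(-rT) = 0.96753856
N(d1) = 0.63955833; N(d2) = 0.38989648
C = S_0' * N(d1) - K * exp(-rT) * N(d2) = 9.36233736 * 0.63955833 - 9.4400 * 0.96753856 * 0.38989648 = 2.4266

Answer: Price = 2.4266


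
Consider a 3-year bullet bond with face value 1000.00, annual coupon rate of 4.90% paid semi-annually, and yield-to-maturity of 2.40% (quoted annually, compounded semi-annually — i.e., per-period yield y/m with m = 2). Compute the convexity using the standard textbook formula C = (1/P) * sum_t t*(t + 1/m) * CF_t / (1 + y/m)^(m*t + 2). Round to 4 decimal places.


Coupon per period c = face * coupon_rate / m = 24.500000
Periods per year m = 2; per-period yield y/m = 0.012000
Number of cashflows N = 6
Cashflows (t years, CF_t, discount factor 1/(1+y/m)^(m*t), PV):
  t = 0.5000: CF_t = 24.500000, DF = 0.988142, PV = 24.209486
  t = 1.0000: CF_t = 24.500000, DF = 0.976425, PV = 23.922417
  t = 1.5000: CF_t = 24.500000, DF = 0.964847, PV = 23.638752
  t = 2.0000: CF_t = 24.500000, DF = 0.953406, PV = 23.358451
  t = 2.5000: CF_t = 24.500000, DF = 0.942101, PV = 23.081473
  t = 3.0000: CF_t = 1024.500000, DF = 0.930930, PV = 953.737563
Price P = sum_t PV_t = 1071.948142
Convexity numerator sum_t t*(t + 1/m) * CF_t / (1+y/m)^(m*t + 2):
  t = 0.5000: term = 11.819376
  t = 1.0000: term = 35.037676
  t = 1.5000: term = 69.244419
  t = 2.0000: term = 114.038898
  t = 2.5000: term = 169.029988
  t = 3.0000: term = 9778.160505
Convexity = (1/P) * sum = 10177.330863 / 1071.948142 = 9.494238

Answer: Convexity = 9.4942


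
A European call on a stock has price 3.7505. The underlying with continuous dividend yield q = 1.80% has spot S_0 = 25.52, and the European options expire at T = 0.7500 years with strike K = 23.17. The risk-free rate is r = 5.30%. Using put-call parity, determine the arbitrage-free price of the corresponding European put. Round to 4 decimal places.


Answer: Put price = 0.8398

Derivation:
Put-call parity: C - P = S_0 * exp(-qT) - K * exp(-rT).
S_0 * exp(-qT) = 25.5200 * 0.98659072 = 25.17779508
K * exp(-rT) = 23.1700 * 0.96102967 = 22.26705737
P = C - S*exp(-qT) + K*exp(-rT)
P = 3.7505 - 25.17779508 + 22.26705737 = 0.8398


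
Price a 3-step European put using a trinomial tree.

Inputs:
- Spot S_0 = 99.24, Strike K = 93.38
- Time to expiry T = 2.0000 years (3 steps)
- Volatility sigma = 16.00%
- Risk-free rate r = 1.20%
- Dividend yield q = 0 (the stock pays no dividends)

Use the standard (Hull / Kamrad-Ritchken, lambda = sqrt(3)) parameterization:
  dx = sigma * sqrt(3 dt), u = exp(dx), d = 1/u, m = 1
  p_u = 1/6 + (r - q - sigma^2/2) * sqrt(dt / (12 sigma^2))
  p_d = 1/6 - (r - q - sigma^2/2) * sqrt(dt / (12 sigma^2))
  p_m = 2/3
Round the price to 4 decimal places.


dt = T/N = 0.666667; dx = sigma*sqrt(3*dt) = 0.226274
u = exp(dx) = 1.253919; d = 1/u = 0.797499
p_u = 0.165488, p_m = 0.666667, p_d = 0.167845
Discount per step: exp(-r*dt) = 0.992032
Stock lattice S(k, j) with j the centered position index:
  k=0: S(0,+0) = 99.2400
  k=1: S(1,-1) = 79.1438; S(1,+0) = 99.2400; S(1,+1) = 124.4390
  k=2: S(2,-2) = 63.1172; S(2,-1) = 79.1438; S(2,+0) = 99.2400; S(2,+1) = 124.4390; S(2,+2) = 156.0364
  k=3: S(3,-3) = 50.3359; S(3,-2) = 63.1172; S(3,-1) = 79.1438; S(3,+0) = 99.2400; S(3,+1) = 124.4390; S(3,+2) = 156.0364; S(3,+3) = 195.6571
Terminal payoffs V(N, j) = max(K - S_T, 0):
  V(3,-3) = 43.044095; V(3,-2) = 30.262831; V(3,-1) = 14.236157; V(3,+0) = 0.000000; V(3,+1) = 0.000000; V(3,+2) = 0.000000; V(3,+3) = 0.000000
Backward induction: V(k, j) = exp(-r*dt) * [p_u * V(k+1, j+1) + p_m * V(k+1, j) + p_d * V(k+1, j-1)]
  V(2,-2) = exp(-r*dt) * [p_u*14.236157 + p_m*30.262831 + p_d*43.044095] = 29.518783
  V(2,-1) = exp(-r*dt) * [p_u*0.000000 + p_m*14.236157 + p_d*30.262831] = 14.454145
  V(2,+0) = exp(-r*dt) * [p_u*0.000000 + p_m*0.000000 + p_d*14.236157] = 2.370431
  V(2,+1) = exp(-r*dt) * [p_u*0.000000 + p_m*0.000000 + p_d*0.000000] = 0.000000
  V(2,+2) = exp(-r*dt) * [p_u*0.000000 + p_m*0.000000 + p_d*0.000000] = 0.000000
  V(1,-1) = exp(-r*dt) * [p_u*2.370431 + p_m*14.454145 + p_d*29.518783] = 14.863575
  V(1,+0) = exp(-r*dt) * [p_u*0.000000 + p_m*2.370431 + p_d*14.454145] = 3.974423
  V(1,+1) = exp(-r*dt) * [p_u*0.000000 + p_m*0.000000 + p_d*2.370431] = 0.394695
  V(0,+0) = exp(-r*dt) * [p_u*0.394695 + p_m*3.974423 + p_d*14.863575] = 5.168201

Answer: Price = V(0,0) = 5.1682


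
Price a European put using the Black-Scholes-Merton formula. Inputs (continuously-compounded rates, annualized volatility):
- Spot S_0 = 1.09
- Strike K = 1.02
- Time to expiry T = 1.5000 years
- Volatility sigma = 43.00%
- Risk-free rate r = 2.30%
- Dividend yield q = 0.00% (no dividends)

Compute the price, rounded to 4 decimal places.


Answer: Price = 0.1671

Derivation:
d1 = (ln(S/K) + (r - q + 0.5*sigma^2) * T) / (sigma * sqrt(T)) = 0.45486468
d2 = d1 - sigma * sqrt(T) = -0.07177562
exp(-rT) = 0.96608834; exp(-qT) = 1.00000000
P = K * exp(-rT) * N(-d2) - S_0 * exp(-qT) * N(-d1)
N(-d1) = 0.32460330; N(-d2) = 0.52860976
P = 1.0200 * 0.96608834 * 0.52860976 - 1.0900 * 1.00000000 * 0.32460330 = 0.1671


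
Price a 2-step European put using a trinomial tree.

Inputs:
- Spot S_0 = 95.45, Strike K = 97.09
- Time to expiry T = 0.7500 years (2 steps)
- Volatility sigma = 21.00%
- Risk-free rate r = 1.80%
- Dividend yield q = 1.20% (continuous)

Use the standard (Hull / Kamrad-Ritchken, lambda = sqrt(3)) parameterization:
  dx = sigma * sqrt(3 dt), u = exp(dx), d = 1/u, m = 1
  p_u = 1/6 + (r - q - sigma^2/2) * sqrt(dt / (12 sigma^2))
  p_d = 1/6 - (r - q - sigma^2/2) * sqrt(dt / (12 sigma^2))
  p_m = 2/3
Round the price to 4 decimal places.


dt = T/N = 0.375000; dx = sigma*sqrt(3*dt) = 0.222739
u = exp(dx) = 1.249494; d = 1/u = 0.800324
p_u = 0.153156, p_m = 0.666667, p_d = 0.180177
Discount per step: exp(-r*dt) = 0.993273
Stock lattice S(k, j) with j the centered position index:
  k=0: S(0,+0) = 95.4500
  k=1: S(1,-1) = 76.3909; S(1,+0) = 95.4500; S(1,+1) = 119.2642
  k=2: S(2,-2) = 61.1375; S(2,-1) = 76.3909; S(2,+0) = 95.4500; S(2,+1) = 119.2642; S(2,+2) = 149.0199
Terminal payoffs V(N, j) = max(K - S_T, 0):
  V(2,-2) = 35.952509; V(2,-1) = 20.699074; V(2,+0) = 1.640000; V(2,+1) = 0.000000; V(2,+2) = 0.000000
Backward induction: V(k, j) = exp(-r*dt) * [p_u * V(k+1, j+1) + p_m * V(k+1, j) + p_d * V(k+1, j-1)]
  V(1,-1) = exp(-r*dt) * [p_u*1.640000 + p_m*20.699074 + p_d*35.952509] = 20.390290
  V(1,+0) = exp(-r*dt) * [p_u*0.000000 + p_m*1.640000 + p_d*20.699074] = 4.790395
  V(1,+1) = exp(-r*dt) * [p_u*0.000000 + p_m*0.000000 + p_d*1.640000] = 0.293503
  V(0,+0) = exp(-r*dt) * [p_u*0.293503 + p_m*4.790395 + p_d*20.390290] = 6.865918

Answer: Price = V(0,0) = 6.8659


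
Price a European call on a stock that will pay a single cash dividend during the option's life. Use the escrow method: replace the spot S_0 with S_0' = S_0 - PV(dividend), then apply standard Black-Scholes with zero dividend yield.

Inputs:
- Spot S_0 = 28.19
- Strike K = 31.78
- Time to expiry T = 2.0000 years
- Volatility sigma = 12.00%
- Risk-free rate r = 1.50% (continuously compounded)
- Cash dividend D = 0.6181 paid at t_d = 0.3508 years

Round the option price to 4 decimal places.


Answer: Price = 0.7554

Derivation:
PV(D) = D * exp(-r * t_d) = 0.6181 * 0.99475182 = 0.61485610
S_0' = S_0 - PV(D) = 28.1900 - 0.61485610 = 27.57514390
d1 = (ln(S_0'/K) + (r + sigma^2/2)*T) / (sigma*sqrt(T)) = -0.57465612
d2 = d1 - sigma*sqrt(T) = -0.74436175
exp(-rT) = 0.97044553
N(d1) = 0.28276194; N(d2) = 0.22832883
C = S_0' * N(d1) - K * exp(-rT) * N(d2) = 27.57514390 * 0.28276194 - 31.7800 * 0.97044553 * 0.22832883 = 0.7554


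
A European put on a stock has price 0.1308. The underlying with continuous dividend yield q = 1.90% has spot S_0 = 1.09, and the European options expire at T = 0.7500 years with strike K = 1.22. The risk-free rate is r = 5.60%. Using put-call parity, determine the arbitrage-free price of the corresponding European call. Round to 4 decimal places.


Put-call parity: C - P = S_0 * exp(-qT) - K * exp(-rT).
S_0 * exp(-qT) = 1.0900 * 0.98585105 = 1.07457765
K * exp(-rT) = 1.2200 * 0.95886978 = 1.16982113
C = P + S*exp(-qT) - K*exp(-rT)
C = 0.1308 + 1.07457765 - 1.16982113 = 0.0356

Answer: Call price = 0.0356


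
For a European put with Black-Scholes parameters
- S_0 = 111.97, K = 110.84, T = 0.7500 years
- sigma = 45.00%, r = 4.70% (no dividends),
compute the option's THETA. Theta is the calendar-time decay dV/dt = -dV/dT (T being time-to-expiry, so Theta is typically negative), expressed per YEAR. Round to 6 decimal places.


d1 = 0.3113348709; d2 = -0.0783765608
phi(d1) = 0.3800687072; exp(-qT) = 1.0000000000; exp(-rT) = 0.9653640451
Theta = -S*exp(-qT)*phi(d1)*sigma/(2*sqrt(T)) + r*K*exp(-rT)*N(-d2) - q*S*exp(-qT)*N(-d1)
N(-d1) = 0.3777730302; N(-d2) = 0.5312357410; sqrt(T) = 0.8660254038
Term 1 = -111.9700 * 1.0000000000 * 0.3800687072 * 0.4500 / (2 * 0.8660254038) = -11.0564492862
Term 2 = 0.0470 * 110.8400 * 0.9653640451 * 0.5312357410 = 2.6716082801
Term 3 = 0 (no dividend yield, q = 0)
Theta = -11.0564492862 + (2.6716082801) + (0.0000000000) = -8.384841

Answer: Theta = -8.384841


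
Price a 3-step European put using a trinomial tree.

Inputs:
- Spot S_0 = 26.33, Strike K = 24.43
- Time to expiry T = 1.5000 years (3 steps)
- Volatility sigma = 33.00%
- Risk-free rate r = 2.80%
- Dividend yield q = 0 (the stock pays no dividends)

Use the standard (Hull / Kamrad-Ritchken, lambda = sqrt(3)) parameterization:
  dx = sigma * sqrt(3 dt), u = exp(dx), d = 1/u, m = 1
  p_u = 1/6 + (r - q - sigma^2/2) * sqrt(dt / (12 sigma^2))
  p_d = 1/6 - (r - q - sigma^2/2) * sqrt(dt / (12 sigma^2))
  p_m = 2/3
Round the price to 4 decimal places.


dt = T/N = 0.500000; dx = sigma*sqrt(3*dt) = 0.404166
u = exp(dx) = 1.498052; d = 1/u = 0.667533
p_u = 0.150306, p_m = 0.666667, p_d = 0.183028
Discount per step: exp(-r*dt) = 0.986098
Stock lattice S(k, j) with j the centered position index:
  k=0: S(0,+0) = 26.3300
  k=1: S(1,-1) = 17.5762; S(1,+0) = 26.3300; S(1,+1) = 39.4437
  k=2: S(2,-2) = 11.7327; S(2,-1) = 17.5762; S(2,+0) = 26.3300; S(2,+1) = 39.4437; S(2,+2) = 59.0888
  k=3: S(3,-3) = 7.8320; S(3,-2) = 11.7327; S(3,-1) = 17.5762; S(3,+0) = 26.3300; S(3,+1) = 39.4437; S(3,+2) = 59.0888; S(3,+3) = 88.5180
Terminal payoffs V(N, j) = max(K - S_T, 0):
  V(3,-3) = 16.598050; V(3,-2) = 12.697329; V(3,-1) = 6.853845; V(3,+0) = 0.000000; V(3,+1) = 0.000000; V(3,+2) = 0.000000; V(3,+3) = 0.000000
Backward induction: V(k, j) = exp(-r*dt) * [p_u * V(k+1, j+1) + p_m * V(k+1, j) + p_d * V(k+1, j-1)]
  V(2,-2) = exp(-r*dt) * [p_u*6.853845 + p_m*12.697329 + p_d*16.598050] = 12.358720
  V(2,-1) = exp(-r*dt) * [p_u*0.000000 + p_m*6.853845 + p_d*12.697329] = 6.797358
  V(2,+0) = exp(-r*dt) * [p_u*0.000000 + p_m*0.000000 + p_d*6.853845] = 1.237002
  V(2,+1) = exp(-r*dt) * [p_u*0.000000 + p_m*0.000000 + p_d*0.000000] = 0.000000
  V(2,+2) = exp(-r*dt) * [p_u*0.000000 + p_m*0.000000 + p_d*0.000000] = 0.000000
  V(1,-1) = exp(-r*dt) * [p_u*1.237002 + p_m*6.797358 + p_d*12.358720] = 6.882455
  V(1,+0) = exp(-r*dt) * [p_u*0.000000 + p_m*1.237002 + p_d*6.797358] = 2.040011
  V(1,+1) = exp(-r*dt) * [p_u*0.000000 + p_m*0.000000 + p_d*1.237002] = 0.223258
  V(0,+0) = exp(-r*dt) * [p_u*0.223258 + p_m*2.040011 + p_d*6.882455] = 2.616356

Answer: Price = V(0,0) = 2.6164


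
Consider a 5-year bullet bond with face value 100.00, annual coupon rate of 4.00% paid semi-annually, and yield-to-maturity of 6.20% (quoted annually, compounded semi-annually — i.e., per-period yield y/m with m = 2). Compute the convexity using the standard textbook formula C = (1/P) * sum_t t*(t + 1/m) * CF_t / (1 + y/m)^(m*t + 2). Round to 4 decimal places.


Coupon per period c = face * coupon_rate / m = 2.000000
Periods per year m = 2; per-period yield y/m = 0.031000
Number of cashflows N = 10
Cashflows (t years, CF_t, discount factor 1/(1+y/m)^(m*t), PV):
  t = 0.5000: CF_t = 2.000000, DF = 0.969932, PV = 1.939864
  t = 1.0000: CF_t = 2.000000, DF = 0.940768, PV = 1.881537
  t = 1.5000: CF_t = 2.000000, DF = 0.912481, PV = 1.824963
  t = 2.0000: CF_t = 2.000000, DF = 0.885045, PV = 1.770090
  t = 2.5000: CF_t = 2.000000, DF = 0.858434, PV = 1.716867
  t = 3.0000: CF_t = 2.000000, DF = 0.832622, PV = 1.665244
  t = 3.5000: CF_t = 2.000000, DF = 0.807587, PV = 1.615174
  t = 4.0000: CF_t = 2.000000, DF = 0.783305, PV = 1.566609
  t = 4.5000: CF_t = 2.000000, DF = 0.759752, PV = 1.519505
  t = 5.0000: CF_t = 102.000000, DF = 0.736908, PV = 75.164629
Price P = sum_t PV_t = 90.664482
Convexity numerator sum_t t*(t + 1/m) * CF_t / (1+y/m)^(m*t + 2):
  t = 0.5000: term = 0.912481
  t = 1.0000: term = 2.655135
  t = 1.5000: term = 5.150601
  t = 2.0000: term = 8.326222
  t = 2.5000: term = 12.113806
  t = 3.0000: term = 16.449397
  t = 3.5000: term = 21.273064
  t = 4.0000: term = 26.528693
  t = 4.5000: term = 32.163788
  t = 5.0000: term = 1944.593735
Convexity = (1/P) * sum = 2070.166922 / 90.664482 = 22.833274

Answer: Convexity = 22.8333


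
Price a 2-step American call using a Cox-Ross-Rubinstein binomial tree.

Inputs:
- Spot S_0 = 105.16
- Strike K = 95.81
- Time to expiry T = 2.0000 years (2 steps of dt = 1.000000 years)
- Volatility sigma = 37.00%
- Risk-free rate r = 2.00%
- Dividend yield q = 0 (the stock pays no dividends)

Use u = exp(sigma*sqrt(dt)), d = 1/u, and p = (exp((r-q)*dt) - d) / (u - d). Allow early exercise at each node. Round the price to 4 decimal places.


dt = T/N = 1.000000
u = exp(sigma*sqrt(dt)) = 1.447735; d = 1/u = 0.690734
p = (exp((r-q)*dt) - d) / (u - d) = 0.435227
Discount per step: exp(-r*dt) = 0.980199
Stock lattice S(k, i) with i counting down-moves:
  k=0: S(0,0) = 105.1600
  k=1: S(1,0) = 152.2438; S(1,1) = 72.6376
  k=2: S(2,0) = 220.4086; S(2,1) = 105.1600; S(2,2) = 50.1733
Terminal payoffs V(N, i) = max(S_T - K, 0):
  V(2,0) = 124.598579; V(2,1) = 9.350000; V(2,2) = 0.000000
Backward induction: V(k, i) = exp(-r*dt) * [p * V(k+1, i) + (1-p) * V(k+1, i+1)]; then take max(V_cont, immediate exercise) for American.
  V(1,0) = exp(-r*dt) * [p*124.598579 + (1-p)*9.350000] = 58.330937; exercise = 56.433772; V(1,0) = max -> 58.330937
  V(1,1) = exp(-r*dt) * [p*9.350000 + (1-p)*0.000000] = 3.988794; exercise = 0.000000; V(1,1) = max -> 3.988794
  V(0,0) = exp(-r*dt) * [p*58.330937 + (1-p)*3.988794] = 27.092657; exercise = 9.350000; V(0,0) = max -> 27.092657

Answer: Price = V(0,0) = 27.0927


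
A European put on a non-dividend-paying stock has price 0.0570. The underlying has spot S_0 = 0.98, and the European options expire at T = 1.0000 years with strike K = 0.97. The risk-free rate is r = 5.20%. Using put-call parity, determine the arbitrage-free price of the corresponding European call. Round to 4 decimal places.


Put-call parity: C - P = S_0 * exp(-qT) - K * exp(-rT).
S_0 * exp(-qT) = 0.9800 * 1.00000000 = 0.98000000
K * exp(-rT) = 0.9700 * 0.94932887 = 0.92084900
C = P + S*exp(-qT) - K*exp(-rT)
C = 0.0570 + 0.98000000 - 0.92084900 = 0.1162

Answer: Call price = 0.1162


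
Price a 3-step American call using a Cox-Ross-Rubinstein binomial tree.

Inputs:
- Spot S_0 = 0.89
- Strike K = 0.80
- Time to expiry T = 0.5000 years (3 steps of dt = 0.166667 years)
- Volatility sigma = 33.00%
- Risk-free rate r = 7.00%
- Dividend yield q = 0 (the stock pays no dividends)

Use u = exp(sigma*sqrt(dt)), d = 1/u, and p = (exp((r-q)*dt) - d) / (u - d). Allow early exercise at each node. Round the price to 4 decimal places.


Answer: Price = V(0,0) = 0.1488

Derivation:
dt = T/N = 0.166667
u = exp(sigma*sqrt(dt)) = 1.144219; d = 1/u = 0.873959
p = (exp((r-q)*dt) - d) / (u - d) = 0.509792
Discount per step: exp(-r*dt) = 0.988401
Stock lattice S(k, i) with i counting down-moves:
  k=0: S(0,0) = 0.8900
  k=1: S(1,0) = 1.0184; S(1,1) = 0.7778
  k=2: S(2,0) = 1.1652; S(2,1) = 0.8900; S(2,2) = 0.6798
  k=3: S(3,0) = 1.3333; S(3,1) = 1.0184; S(3,2) = 0.7778; S(3,3) = 0.5941
Terminal payoffs V(N, i) = max(S_T - K, 0):
  V(3,0) = 0.533267; V(3,1) = 0.218355; V(3,2) = 0.000000; V(3,3) = 0.000000
Backward induction: V(k, i) = exp(-r*dt) * [p * V(k+1, i) + (1-p) * V(k+1, i+1)]; then take max(V_cont, immediate exercise) for American.
  V(2,0) = exp(-r*dt) * [p*0.533267 + (1-p)*0.218355] = 0.374499; exercise = 0.365220; V(2,0) = max -> 0.374499
  V(2,1) = exp(-r*dt) * [p*0.218355 + (1-p)*0.000000] = 0.110024; exercise = 0.090000; V(2,1) = max -> 0.110024
  V(2,2) = exp(-r*dt) * [p*0.000000 + (1-p)*0.000000] = 0.000000; exercise = 0.000000; V(2,2) = max -> 0.000000
  V(1,0) = exp(-r*dt) * [p*0.374499 + (1-p)*0.110024] = 0.242011; exercise = 0.218355; V(1,0) = max -> 0.242011
  V(1,1) = exp(-r*dt) * [p*0.110024 + (1-p)*0.000000] = 0.055439; exercise = 0.000000; V(1,1) = max -> 0.055439
  V(0,0) = exp(-r*dt) * [p*0.242011 + (1-p)*0.055439] = 0.148806; exercise = 0.090000; V(0,0) = max -> 0.148806


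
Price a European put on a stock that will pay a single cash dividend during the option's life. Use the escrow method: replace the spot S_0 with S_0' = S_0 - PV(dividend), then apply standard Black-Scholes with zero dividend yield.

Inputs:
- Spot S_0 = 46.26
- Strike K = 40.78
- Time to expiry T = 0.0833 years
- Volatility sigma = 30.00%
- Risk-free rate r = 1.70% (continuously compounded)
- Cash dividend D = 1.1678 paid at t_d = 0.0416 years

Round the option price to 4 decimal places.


PV(D) = D * exp(-r * t_d) = 1.1678 * 0.99929305 = 1.16697442
S_0' = S_0 - PV(D) = 46.2600 - 1.16697442 = 45.09302558
d1 = (ln(S_0'/K) + (r + sigma^2/2)*T) / (sigma*sqrt(T)) = 1.22076756
d2 = d1 - sigma*sqrt(T) = 1.13418235
exp(-rT) = 0.99858490
N(-d1) = 0.11108702; N(-d2) = 0.12835903
P = K * exp(-rT) * N(-d2) - S_0' * N(-d1) = 40.7800 * 0.99858490 * 0.12835903 - 45.09302558 * 0.11108702 = 0.2178

Answer: Price = 0.2178


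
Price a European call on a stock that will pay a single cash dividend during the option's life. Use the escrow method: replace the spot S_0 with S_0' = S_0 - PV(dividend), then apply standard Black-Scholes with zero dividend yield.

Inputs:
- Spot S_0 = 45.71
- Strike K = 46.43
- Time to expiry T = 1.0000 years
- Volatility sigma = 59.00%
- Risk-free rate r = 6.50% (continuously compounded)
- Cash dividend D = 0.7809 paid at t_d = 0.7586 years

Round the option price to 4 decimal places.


PV(D) = D * exp(-r * t_d) = 0.7809 * 0.95188695 = 0.74332852
S_0' = S_0 - PV(D) = 45.7100 - 0.74332852 = 44.96667148
d1 = (ln(S_0'/K) + (r + sigma^2/2)*T) / (sigma*sqrt(T)) = 0.35089115
d2 = d1 - sigma*sqrt(T) = -0.23910885
exp(-rT) = 0.93706746
N(d1) = 0.63716500; N(d2) = 0.40551059
C = S_0' * N(d1) - K * exp(-rT) * N(d2) = 44.96667148 * 0.63716500 - 46.4300 * 0.93706746 * 0.40551059 = 11.0082

Answer: Price = 11.0082
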